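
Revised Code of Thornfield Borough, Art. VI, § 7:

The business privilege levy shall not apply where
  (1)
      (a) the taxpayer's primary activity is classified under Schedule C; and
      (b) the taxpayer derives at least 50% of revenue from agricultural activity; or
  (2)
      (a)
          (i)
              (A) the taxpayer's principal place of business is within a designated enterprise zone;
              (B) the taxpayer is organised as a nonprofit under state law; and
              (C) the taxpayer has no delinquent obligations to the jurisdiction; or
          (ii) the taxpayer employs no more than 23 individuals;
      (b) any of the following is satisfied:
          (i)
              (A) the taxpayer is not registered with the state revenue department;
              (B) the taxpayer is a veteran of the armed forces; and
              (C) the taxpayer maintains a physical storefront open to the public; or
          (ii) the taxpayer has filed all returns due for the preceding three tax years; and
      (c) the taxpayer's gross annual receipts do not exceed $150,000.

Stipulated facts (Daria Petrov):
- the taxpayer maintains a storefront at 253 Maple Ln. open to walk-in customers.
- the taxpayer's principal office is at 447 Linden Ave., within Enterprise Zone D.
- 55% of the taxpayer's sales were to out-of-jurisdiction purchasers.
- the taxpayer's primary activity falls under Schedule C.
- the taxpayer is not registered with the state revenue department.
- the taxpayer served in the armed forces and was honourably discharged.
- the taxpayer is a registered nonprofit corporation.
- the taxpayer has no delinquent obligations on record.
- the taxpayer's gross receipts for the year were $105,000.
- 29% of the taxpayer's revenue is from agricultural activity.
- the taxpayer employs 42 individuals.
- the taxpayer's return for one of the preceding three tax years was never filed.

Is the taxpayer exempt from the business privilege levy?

Yes — exempt.

(a) Schedule C activity — met.
(b) ≥50% agricultural — not satisfied.
(1): T AND F → false.
(A) in enterprise zone — satisfied.
(B) nonprofit — met.
(C) no delinquency — holds.
(i) = T AND T AND T = true.
(ii) ≤ 23 employees — not satisfied.
(a): T OR F → true.
(A) not (state-registered) — holds.
(B) veteran — satisfied.
(C) has storefront — met.
So (i) is satisfied (T AND T AND T).
(ii) returns current — not met.
(b): T OR F → true.
(c) receipts ≤ $150,000 — holds.
(2) = T AND T AND T = true.
Overall = F OR T = true.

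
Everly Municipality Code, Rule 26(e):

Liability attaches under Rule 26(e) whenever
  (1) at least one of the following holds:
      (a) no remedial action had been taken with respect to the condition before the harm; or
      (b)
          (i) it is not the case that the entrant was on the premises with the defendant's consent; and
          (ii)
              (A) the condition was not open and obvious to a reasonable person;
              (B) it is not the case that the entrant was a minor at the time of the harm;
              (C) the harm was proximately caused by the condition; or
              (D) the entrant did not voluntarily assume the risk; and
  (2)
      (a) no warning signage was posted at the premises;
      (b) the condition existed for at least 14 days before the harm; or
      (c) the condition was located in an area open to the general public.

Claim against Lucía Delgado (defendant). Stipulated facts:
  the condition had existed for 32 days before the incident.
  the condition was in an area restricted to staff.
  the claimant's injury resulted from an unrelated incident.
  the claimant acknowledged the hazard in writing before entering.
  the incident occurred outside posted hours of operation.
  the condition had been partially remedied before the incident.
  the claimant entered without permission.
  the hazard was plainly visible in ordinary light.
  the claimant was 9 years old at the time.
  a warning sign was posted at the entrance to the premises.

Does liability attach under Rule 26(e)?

No — not liable.

(a) no remedial action — not met.
(i) not (consent to enter) — holds.
(A) not open/obvious — fails.
(B) not (entrant a minor) — fails.
(C) proximate cause — not met.
(D) no assumed risk — not satisfied.
(ii): F OR F OR F OR F → false.
(b): T AND F → false.
(1) = F OR F = false.
(a) no signage posted — not satisfied.
(b) condition ≥14 days old — met.
(c) public area — not satisfied.
(2) = F OR T OR F = true.
Overall = F AND T = false.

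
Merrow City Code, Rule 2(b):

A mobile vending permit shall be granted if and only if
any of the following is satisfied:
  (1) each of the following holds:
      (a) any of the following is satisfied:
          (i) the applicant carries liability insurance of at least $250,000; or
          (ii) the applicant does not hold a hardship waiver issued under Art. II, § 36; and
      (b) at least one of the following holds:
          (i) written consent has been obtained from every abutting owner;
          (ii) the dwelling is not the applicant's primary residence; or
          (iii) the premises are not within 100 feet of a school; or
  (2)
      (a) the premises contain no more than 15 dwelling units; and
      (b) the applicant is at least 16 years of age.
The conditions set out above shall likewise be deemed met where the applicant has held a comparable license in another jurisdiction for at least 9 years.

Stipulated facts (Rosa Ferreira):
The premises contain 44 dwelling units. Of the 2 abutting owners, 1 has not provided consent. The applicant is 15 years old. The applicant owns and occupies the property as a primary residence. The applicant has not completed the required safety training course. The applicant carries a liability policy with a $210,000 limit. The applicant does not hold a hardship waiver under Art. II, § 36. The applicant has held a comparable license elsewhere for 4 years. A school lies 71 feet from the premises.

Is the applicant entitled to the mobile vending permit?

No — denied.

(i) insurance ≥ $250,000 — fails.
(ii) not (hardship waiver) — met.
So (a) is satisfied (F OR T).
(i) all abutters consent — not satisfied.
(ii) not (primary residence) — fails.
(iii) ≥100 ft from school — not met.
(b): F OR F OR F → false.
(1): T AND F → false.
(a) ≤ 15 units — not met.
(b) age ≥ 16 — not met.
(2) = F AND F = false.
Overall = F OR F = false.
Exception (prior license ≥ 9 yr) — not satisfied.
Result: main false OR exception false → false.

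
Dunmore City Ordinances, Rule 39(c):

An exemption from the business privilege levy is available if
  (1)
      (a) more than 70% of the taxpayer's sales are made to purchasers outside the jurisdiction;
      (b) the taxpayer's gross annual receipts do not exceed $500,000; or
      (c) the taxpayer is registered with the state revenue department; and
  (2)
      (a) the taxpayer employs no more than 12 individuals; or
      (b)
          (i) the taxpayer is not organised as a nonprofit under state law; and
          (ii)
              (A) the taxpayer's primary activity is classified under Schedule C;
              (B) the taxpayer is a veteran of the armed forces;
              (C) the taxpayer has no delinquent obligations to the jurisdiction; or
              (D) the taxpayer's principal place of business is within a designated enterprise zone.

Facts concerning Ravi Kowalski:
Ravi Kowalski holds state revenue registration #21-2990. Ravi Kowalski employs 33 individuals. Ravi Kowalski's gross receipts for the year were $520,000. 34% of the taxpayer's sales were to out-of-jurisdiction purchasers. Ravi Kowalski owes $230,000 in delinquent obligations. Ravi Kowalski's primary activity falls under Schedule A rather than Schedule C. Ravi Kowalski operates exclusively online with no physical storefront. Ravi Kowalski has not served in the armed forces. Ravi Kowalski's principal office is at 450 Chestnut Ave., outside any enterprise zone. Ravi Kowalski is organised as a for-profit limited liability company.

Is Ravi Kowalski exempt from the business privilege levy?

No — not exempt.

(a) >70% out-of-jur. sales — not satisfied.
(b) receipts ≤ $500,000 — fails.
(c) state-registered — satisfied.
(1) = F OR F OR T = true.
(a) ≤ 12 employees — not satisfied.
(i) not (nonprofit) — holds.
(A) Schedule C activity — not satisfied.
(B) veteran — not met.
(C) no delinquency — not met.
(D) in enterprise zone — not satisfied.
(ii): F OR F OR F OR F → false.
So (b) is not satisfied (T AND F).
(2): F OR F → false.
Overall = T AND F = false.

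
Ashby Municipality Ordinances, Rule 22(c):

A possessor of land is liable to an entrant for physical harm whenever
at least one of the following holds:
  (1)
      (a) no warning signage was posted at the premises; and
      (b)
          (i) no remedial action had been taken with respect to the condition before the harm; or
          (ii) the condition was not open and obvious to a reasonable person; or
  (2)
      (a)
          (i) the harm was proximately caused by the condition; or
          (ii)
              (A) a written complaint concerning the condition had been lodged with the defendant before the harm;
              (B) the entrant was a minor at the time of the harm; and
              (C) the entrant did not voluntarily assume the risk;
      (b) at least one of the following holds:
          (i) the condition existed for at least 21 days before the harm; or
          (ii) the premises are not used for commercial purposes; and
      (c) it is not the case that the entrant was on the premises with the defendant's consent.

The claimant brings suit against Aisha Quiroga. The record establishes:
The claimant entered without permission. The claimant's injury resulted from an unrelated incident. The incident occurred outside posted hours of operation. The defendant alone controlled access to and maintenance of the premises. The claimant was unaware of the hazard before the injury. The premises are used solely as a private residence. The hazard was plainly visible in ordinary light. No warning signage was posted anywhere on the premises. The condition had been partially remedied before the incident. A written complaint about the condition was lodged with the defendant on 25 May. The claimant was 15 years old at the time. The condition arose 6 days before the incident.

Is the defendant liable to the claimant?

Yes — liable.

(a) no signage posted — satisfied.
(i) no remedial action — not met.
(ii) not open/obvious — not satisfied.
(b) = F OR F = false.
So (1) is not satisfied (T AND F).
(i) proximate cause — not met.
(A) complaint lodged — satisfied.
(B) entrant a minor — satisfied.
(C) no assumed risk — satisfied.
(ii): T AND T AND T → true.
So (a) is satisfied (F OR T).
(i) condition ≥21 days old — not met.
(ii) not (commercial use) — satisfied.
So (b) is satisfied (F OR T).
(c) not (consent to enter) — holds.
(2): T AND T AND T → true.
Overall = F OR T = true.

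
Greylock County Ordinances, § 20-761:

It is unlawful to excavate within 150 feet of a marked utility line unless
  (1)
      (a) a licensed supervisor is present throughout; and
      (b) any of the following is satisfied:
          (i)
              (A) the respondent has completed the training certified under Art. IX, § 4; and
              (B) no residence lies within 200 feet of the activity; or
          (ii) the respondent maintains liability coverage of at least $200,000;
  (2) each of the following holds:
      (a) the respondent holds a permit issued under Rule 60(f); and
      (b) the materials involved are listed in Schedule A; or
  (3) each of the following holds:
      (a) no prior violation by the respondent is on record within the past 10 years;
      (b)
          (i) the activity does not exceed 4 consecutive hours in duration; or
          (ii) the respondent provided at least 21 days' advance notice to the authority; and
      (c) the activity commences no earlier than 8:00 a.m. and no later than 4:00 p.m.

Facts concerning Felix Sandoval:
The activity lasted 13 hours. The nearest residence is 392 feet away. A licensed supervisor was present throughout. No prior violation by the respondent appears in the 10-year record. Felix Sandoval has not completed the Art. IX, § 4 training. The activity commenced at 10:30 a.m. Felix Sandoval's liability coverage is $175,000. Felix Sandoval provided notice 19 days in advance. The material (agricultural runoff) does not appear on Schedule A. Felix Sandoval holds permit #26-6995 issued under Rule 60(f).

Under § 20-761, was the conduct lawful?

(a) supervisor present — met.
(A) training certified — fails.
(B) no residence in 200 ft — holds.
(i) = F AND T = false.
(ii) coverage ≥ $200,000 — not met.
(b) = F OR F = false.
(1) = T AND F = false.
(a) holds permit — met.
(b) Schedule A material — not satisfied.
So (2) is not satisfied (T AND F).
(a) no prior violation — satisfied.
(i) ≤ 4 hrs duration — fails.
(ii) ≥21 days' notice — not met.
So (b) is not satisfied (F OR F).
(c) start within hours — holds.
(3): T AND F AND T → false.
So Overall is not satisfied (F OR F OR F).

No — unlawful.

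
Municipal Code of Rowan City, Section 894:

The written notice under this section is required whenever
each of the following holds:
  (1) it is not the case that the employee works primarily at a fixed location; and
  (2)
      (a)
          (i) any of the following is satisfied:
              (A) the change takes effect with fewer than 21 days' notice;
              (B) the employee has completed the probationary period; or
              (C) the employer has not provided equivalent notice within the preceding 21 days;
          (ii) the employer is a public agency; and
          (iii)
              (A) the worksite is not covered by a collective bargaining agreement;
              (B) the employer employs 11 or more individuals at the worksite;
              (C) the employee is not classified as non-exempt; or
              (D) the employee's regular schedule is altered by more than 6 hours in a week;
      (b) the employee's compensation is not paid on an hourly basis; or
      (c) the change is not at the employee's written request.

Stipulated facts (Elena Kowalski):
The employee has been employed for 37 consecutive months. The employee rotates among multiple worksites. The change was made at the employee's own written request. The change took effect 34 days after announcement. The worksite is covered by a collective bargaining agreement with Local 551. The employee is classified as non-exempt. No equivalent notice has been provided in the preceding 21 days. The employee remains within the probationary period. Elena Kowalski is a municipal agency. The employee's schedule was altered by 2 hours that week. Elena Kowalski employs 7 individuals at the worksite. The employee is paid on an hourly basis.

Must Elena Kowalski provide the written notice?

No — not required.

(1) not (fixed location) — holds.
(A) < 21 days' notice — not satisfied.
(B) past probation — fails.
(C) no recent notice — holds.
(i) = F OR F OR T = true.
(ii) public agency — met.
(A) no CBA — not met.
(B) ≥ 11 at site — not satisfied.
(C) not (non-exempt) — fails.
(D) schedule shift > 6h — not met.
So (iii) is not satisfied (F OR F OR F OR F).
(a) = T AND T AND F = false.
(b) not (hourly-paid) — not satisfied.
(c) not employee-requested — fails.
(2): F OR F OR F → false.
So Overall is not satisfied (T AND F).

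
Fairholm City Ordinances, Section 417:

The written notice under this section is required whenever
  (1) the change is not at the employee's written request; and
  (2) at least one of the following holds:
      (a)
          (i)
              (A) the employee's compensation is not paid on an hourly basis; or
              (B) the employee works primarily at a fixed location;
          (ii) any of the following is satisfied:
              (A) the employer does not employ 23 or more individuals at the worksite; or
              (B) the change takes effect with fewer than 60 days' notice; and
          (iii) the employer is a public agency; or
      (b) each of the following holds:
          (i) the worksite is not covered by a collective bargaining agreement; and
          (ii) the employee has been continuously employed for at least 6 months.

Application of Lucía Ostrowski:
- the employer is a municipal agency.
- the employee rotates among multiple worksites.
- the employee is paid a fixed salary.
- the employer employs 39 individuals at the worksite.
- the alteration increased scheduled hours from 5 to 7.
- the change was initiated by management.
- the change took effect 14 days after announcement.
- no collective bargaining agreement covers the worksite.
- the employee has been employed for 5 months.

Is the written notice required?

Yes — required.

(1) not employee-requested — holds.
(A) not (hourly-paid) — holds.
(B) fixed location — not satisfied.
(i) = T OR F = true.
(A) not (≥ 23 at site) — not met.
(B) < 60 days' notice — holds.
(ii) = F OR T = true.
(iii) public agency — holds.
(a) = T AND T AND T = true.
(i) no CBA — holds.
(ii) tenure ≥ 6 mo. — not satisfied.
(b): T AND F → false.
(2) = T OR F = true.
Overall = T AND T = true.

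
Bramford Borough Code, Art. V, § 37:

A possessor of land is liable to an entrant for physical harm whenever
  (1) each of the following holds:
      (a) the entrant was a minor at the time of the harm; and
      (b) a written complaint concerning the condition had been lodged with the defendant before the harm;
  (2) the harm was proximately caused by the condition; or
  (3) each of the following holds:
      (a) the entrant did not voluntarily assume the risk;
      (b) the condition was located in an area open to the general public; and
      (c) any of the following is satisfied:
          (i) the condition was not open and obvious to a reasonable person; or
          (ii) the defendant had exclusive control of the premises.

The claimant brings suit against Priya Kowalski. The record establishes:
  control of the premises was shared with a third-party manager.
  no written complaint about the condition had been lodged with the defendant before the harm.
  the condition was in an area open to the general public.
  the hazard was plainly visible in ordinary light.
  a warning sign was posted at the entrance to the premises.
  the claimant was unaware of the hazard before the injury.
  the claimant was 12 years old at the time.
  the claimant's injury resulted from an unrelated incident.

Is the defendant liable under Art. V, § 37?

(a) entrant a minor — met.
(b) complaint lodged — fails.
So (1) is not satisfied (T AND F).
(2) proximate cause — not met.
(a) no assumed risk — satisfied.
(b) public area — satisfied.
(i) not open/obvious — not met.
(ii) exclusive control — not met.
(c): F OR F → false.
(3) = T AND T AND F = false.
So Overall is not satisfied (F OR F OR F).

No — not liable.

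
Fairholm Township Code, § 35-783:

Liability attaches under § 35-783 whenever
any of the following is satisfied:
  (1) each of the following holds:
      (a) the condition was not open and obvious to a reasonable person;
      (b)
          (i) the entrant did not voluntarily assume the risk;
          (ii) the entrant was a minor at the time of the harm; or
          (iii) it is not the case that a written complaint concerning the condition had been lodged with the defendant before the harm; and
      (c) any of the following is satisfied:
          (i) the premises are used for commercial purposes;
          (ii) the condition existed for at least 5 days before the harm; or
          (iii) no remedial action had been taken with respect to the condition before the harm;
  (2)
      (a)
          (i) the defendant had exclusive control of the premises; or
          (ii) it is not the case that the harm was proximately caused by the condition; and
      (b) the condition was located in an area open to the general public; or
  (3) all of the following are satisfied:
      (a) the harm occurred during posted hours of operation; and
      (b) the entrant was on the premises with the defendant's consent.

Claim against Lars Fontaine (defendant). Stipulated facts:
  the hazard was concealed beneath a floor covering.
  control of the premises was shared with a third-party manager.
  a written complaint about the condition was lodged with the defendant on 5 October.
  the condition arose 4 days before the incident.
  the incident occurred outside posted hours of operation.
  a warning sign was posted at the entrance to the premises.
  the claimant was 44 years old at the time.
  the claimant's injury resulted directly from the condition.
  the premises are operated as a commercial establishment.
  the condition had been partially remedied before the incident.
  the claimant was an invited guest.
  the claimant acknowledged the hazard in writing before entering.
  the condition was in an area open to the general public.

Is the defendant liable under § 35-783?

No — not liable.

(a) not open/obvious — holds.
(i) no assumed risk — not satisfied.
(ii) entrant a minor — not met.
(iii) not (complaint lodged) — not met.
(b) = F OR F OR F = false.
(i) commercial use — met.
(ii) condition ≥5 days old — fails.
(iii) no remedial action — not satisfied.
(c) = T OR F OR F = true.
So (1) is not satisfied (T AND F AND T).
(i) exclusive control — not met.
(ii) not (proximate cause) — fails.
(a) = F OR F = false.
(b) public area — holds.
(2): F AND T → false.
(a) during posted hours — not met.
(b) consent to enter — holds.
So (3) is not satisfied (F AND T).
Overall = F OR F OR F = false.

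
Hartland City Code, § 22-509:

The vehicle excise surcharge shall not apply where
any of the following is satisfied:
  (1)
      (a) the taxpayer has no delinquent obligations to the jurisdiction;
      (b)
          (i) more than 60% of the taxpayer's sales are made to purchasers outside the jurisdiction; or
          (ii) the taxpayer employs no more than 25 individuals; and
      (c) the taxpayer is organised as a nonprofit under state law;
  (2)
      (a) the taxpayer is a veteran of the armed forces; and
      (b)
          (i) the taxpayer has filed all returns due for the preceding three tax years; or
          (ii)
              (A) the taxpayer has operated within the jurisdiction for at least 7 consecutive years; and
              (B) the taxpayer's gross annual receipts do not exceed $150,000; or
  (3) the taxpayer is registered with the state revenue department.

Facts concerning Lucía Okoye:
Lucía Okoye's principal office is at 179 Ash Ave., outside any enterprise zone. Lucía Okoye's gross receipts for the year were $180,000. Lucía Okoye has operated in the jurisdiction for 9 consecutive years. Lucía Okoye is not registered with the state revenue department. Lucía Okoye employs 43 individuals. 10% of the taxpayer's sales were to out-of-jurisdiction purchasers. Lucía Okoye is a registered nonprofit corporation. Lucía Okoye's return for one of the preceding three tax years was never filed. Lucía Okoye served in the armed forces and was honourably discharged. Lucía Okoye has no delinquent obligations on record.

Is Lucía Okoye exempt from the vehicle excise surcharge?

No — not exempt.

(a) no delinquency — met.
(i) >60% out-of-jur. sales — fails.
(ii) ≤ 25 employees — not met.
(b): F OR F → false.
(c) nonprofit — holds.
(1): T AND F AND T → false.
(a) veteran — satisfied.
(i) returns current — not satisfied.
(A) ≥ 7 yrs in jurisdiction — met.
(B) receipts ≤ $150,000 — fails.
So (ii) is not satisfied (T AND F).
(b) = F OR F = false.
(2): T AND F → false.
(3) state-registered — fails.
Overall = F OR F OR F = false.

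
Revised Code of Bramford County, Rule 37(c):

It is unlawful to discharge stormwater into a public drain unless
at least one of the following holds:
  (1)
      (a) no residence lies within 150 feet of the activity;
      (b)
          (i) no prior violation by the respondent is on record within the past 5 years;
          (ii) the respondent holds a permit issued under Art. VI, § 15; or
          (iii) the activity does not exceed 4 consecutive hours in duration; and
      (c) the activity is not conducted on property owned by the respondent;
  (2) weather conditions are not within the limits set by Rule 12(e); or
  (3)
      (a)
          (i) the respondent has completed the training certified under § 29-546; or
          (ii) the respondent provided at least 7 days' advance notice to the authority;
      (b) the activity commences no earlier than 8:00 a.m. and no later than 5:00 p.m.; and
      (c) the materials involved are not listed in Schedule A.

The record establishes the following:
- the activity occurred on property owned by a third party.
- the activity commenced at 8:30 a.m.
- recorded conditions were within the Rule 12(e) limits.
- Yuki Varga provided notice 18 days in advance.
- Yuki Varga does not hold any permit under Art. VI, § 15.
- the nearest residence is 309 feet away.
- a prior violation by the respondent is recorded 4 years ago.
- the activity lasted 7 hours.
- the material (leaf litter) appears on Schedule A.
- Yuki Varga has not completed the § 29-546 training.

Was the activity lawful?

(a) no residence in 150 ft — holds.
(i) no prior violation — not satisfied.
(ii) holds permit — not satisfied.
(iii) ≤ 4 hrs duration — not satisfied.
So (b) is not satisfied (F OR F OR F).
(c) not (own property) — satisfied.
(1) = T AND F AND T = false.
(2) not (weather ok) — not met.
(i) training certified — not satisfied.
(ii) ≥7 days' notice — holds.
(a): F OR T → true.
(b) start within hours — holds.
(c) not (Schedule A material) — fails.
So (3) is not satisfied (T AND T AND F).
Overall = F OR F OR F = false.

No — unlawful.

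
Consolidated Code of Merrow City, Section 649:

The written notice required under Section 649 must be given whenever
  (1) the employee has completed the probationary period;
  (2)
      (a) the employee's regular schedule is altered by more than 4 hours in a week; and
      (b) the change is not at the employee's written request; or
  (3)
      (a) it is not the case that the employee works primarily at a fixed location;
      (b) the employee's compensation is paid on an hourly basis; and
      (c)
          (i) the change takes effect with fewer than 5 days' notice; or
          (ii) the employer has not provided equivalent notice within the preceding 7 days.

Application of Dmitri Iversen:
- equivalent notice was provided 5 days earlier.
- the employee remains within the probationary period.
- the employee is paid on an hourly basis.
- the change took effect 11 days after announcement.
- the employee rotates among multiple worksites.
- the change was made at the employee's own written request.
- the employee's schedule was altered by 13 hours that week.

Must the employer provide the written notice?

No — not required.

(1) past probation — not satisfied.
(a) schedule shift > 4h — satisfied.
(b) not employee-requested — not satisfied.
(2) = T AND F = false.
(a) not (fixed location) — met.
(b) hourly-paid — holds.
(i) < 5 days' notice — not satisfied.
(ii) no recent notice — not met.
So (c) is not satisfied (F OR F).
So (3) is not satisfied (T AND T AND F).
So Overall is not satisfied (F OR F OR F).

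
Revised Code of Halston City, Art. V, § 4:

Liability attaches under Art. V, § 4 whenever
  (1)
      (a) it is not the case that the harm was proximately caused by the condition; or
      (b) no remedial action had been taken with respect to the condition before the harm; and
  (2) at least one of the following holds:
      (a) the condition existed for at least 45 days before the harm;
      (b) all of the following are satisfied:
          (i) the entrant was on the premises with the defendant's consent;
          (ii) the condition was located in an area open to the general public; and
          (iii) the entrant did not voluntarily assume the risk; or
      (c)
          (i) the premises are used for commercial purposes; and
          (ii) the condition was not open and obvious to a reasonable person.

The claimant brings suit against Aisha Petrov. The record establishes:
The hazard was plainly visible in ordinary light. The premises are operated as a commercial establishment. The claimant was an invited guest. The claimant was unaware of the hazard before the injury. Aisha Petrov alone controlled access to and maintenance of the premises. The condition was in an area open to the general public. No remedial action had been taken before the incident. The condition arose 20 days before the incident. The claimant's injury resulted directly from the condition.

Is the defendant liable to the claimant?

(a) not (proximate cause) — not met.
(b) no remedial action — met.
(1) = F OR T = true.
(a) condition ≥45 days old — not satisfied.
(i) consent to enter — satisfied.
(ii) public area — holds.
(iii) no assumed risk — holds.
(b): T AND T AND T → true.
(i) commercial use — met.
(ii) not open/obvious — not met.
(c): T AND F → false.
(2) = F OR T OR F = true.
Overall = T AND T = true.

Yes — liable.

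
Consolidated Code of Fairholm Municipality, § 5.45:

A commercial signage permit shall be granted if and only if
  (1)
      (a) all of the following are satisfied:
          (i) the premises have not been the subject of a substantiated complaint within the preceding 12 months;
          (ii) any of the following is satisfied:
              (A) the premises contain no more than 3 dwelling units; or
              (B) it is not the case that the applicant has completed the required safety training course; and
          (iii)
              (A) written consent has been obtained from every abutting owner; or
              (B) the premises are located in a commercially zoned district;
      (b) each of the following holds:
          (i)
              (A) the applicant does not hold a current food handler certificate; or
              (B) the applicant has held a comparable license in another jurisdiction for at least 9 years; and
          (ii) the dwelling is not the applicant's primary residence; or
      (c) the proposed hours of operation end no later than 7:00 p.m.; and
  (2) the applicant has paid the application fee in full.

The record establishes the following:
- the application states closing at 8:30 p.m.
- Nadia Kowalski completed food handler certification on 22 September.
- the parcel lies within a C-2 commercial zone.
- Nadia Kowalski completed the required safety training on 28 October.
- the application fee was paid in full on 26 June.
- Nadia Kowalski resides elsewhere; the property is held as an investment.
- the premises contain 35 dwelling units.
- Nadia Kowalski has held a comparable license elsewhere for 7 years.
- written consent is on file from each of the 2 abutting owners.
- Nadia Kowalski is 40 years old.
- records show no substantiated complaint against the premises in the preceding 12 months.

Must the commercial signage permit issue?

(i) no complaint in 12 mo. — holds.
(A) ≤ 3 units — not satisfied.
(B) not (safety training) — not met.
(ii): F OR F → false.
(A) all abutters consent — met.
(B) commercially zoned — met.
So (iii) is satisfied (T OR T).
So (a) is not satisfied (T AND F AND T).
(A) not (food handler cert.) — fails.
(B) prior license ≥ 9 yr — fails.
(i): F OR F → false.
(ii) not (primary residence) — met.
So (b) is not satisfied (F AND T).
(c) closes by 7 p.m. — not met.
(1): F OR F OR F → false.
(2) fee paid — holds.
Overall = F AND T = false.

No — denied.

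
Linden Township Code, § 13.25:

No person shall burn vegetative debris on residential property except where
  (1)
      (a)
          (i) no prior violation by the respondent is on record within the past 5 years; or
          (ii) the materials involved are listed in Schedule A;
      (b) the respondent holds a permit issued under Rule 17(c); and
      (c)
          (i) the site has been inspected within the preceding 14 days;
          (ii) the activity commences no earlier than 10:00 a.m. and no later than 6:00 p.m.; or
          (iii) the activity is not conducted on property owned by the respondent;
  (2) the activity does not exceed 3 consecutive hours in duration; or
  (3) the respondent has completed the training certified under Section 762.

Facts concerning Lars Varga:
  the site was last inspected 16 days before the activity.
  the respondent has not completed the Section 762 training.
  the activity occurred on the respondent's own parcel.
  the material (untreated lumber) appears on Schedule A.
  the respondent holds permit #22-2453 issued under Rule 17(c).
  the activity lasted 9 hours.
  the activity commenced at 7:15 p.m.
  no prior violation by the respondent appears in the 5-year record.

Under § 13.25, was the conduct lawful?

No — unlawful.

(i) no prior violation — holds.
(ii) Schedule A material — met.
(a) = T OR T = true.
(b) holds permit — met.
(i) site inspected — not met.
(ii) start within hours — fails.
(iii) not (own property) — not met.
(c): F OR F OR F → false.
(1): T AND T AND F → false.
(2) ≤ 3 hrs duration — not satisfied.
(3) training certified — not met.
Overall: F OR F OR F → false.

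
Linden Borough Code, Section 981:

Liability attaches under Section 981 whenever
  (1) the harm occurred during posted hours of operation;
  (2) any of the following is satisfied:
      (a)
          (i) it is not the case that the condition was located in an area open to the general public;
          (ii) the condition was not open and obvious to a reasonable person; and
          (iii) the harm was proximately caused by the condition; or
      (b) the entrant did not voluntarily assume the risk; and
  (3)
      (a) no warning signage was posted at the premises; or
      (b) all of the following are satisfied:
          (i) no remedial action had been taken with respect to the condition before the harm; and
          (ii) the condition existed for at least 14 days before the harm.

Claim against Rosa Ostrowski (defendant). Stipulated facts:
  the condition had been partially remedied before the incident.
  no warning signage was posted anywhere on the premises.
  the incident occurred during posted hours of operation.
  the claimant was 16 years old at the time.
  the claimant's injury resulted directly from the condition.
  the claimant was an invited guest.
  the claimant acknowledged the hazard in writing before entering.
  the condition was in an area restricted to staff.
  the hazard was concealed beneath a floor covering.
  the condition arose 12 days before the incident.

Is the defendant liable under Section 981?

(1) during posted hours — holds.
(i) not (public area) — holds.
(ii) not open/obvious — holds.
(iii) proximate cause — met.
So (a) is satisfied (T AND T AND T).
(b) no assumed risk — fails.
(2) = T OR F = true.
(a) no signage posted — holds.
(i) no remedial action — fails.
(ii) condition ≥14 days old — not met.
So (b) is not satisfied (F AND F).
So (3) is satisfied (T OR F).
Overall = T AND T AND T = true.

Yes — liable.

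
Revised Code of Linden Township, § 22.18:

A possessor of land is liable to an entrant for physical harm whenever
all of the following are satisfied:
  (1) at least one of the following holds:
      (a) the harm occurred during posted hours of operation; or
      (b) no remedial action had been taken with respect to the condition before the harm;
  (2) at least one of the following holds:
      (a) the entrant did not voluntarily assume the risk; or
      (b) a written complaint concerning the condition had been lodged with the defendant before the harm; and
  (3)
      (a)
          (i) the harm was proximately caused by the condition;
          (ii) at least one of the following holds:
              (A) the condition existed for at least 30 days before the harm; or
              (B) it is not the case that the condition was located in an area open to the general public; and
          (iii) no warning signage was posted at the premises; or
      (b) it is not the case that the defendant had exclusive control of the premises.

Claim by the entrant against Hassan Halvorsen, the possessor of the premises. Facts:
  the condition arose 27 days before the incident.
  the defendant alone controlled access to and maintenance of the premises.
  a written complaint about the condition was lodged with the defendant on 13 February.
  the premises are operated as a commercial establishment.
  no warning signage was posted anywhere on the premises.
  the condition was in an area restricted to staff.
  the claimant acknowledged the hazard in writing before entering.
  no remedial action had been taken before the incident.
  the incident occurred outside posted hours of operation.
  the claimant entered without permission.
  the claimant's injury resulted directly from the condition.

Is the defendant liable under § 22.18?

Yes — liable.

(a) during posted hours — not met.
(b) no remedial action — met.
(1): F OR T → true.
(a) no assumed risk — fails.
(b) complaint lodged — satisfied.
(2): F OR T → true.
(i) proximate cause — satisfied.
(A) condition ≥30 days old — fails.
(B) not (public area) — met.
So (ii) is satisfied (F OR T).
(iii) no signage posted — holds.
(a) = T AND T AND T = true.
(b) not (exclusive control) — not met.
(3) = T OR F = true.
Overall = T AND T AND T = true.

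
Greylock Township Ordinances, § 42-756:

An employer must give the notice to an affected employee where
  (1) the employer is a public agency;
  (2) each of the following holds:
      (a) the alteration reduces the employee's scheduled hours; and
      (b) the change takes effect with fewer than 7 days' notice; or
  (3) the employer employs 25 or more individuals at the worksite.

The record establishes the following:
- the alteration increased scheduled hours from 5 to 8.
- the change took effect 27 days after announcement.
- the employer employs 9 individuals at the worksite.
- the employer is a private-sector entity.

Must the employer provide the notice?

(1) public agency — not met.
(a) hours reduced — fails.
(b) < 7 days' notice — not satisfied.
(2) = F AND F = false.
(3) ≥ 25 at site — fails.
So Overall is not satisfied (F OR F OR F).

No — not required.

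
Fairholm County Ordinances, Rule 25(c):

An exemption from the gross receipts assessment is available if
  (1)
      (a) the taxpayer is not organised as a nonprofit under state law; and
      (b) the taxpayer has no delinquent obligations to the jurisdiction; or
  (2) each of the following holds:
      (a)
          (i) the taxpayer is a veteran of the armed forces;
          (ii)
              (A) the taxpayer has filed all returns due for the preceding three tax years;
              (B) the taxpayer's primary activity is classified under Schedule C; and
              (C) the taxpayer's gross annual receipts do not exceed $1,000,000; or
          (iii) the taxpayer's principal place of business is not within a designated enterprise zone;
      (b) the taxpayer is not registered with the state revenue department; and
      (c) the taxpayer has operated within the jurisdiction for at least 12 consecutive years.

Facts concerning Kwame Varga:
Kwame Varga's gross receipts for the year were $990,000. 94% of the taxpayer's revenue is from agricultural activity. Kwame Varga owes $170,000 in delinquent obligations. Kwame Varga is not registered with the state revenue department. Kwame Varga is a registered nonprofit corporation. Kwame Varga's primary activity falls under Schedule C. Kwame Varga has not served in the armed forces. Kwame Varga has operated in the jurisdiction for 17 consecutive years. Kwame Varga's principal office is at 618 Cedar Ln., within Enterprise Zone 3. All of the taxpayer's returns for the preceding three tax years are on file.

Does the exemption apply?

(a) not (nonprofit) — not satisfied.
(b) no delinquency — not satisfied.
So (1) is not satisfied (F AND F).
(i) veteran — not met.
(A) returns current — met.
(B) Schedule C activity — met.
(C) receipts ≤ $1,000,000 — met.
(ii) = T AND T AND T = true.
(iii) not (in enterprise zone) — fails.
(a): F OR T OR F → true.
(b) not (state-registered) — met.
(c) ≥ 12 yrs in jurisdiction — holds.
(2): T AND T AND T → true.
Overall: F OR T → true.

Yes — exempt.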